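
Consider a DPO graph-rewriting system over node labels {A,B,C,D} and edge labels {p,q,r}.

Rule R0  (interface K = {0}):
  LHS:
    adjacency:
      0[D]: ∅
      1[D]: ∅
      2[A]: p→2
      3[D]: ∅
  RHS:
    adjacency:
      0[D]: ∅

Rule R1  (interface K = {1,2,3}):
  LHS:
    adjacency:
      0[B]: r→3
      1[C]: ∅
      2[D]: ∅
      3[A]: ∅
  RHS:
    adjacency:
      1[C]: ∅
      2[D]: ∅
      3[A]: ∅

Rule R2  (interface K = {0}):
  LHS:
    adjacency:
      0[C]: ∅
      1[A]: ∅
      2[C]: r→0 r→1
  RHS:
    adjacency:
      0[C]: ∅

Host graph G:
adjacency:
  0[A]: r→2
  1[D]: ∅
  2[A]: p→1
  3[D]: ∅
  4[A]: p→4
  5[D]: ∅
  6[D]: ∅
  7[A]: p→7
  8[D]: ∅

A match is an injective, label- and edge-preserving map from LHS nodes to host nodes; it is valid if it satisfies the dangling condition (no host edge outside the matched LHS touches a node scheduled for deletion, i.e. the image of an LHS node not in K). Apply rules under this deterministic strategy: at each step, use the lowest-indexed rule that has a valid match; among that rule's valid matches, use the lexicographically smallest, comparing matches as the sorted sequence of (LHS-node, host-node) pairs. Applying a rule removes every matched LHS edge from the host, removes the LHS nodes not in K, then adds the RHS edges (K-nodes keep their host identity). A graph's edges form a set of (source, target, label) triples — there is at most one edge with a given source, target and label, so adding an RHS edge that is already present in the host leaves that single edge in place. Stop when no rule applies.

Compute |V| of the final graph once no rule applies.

start.  V:9 E:4  edges: 0-r->2 2-p->1 4-p->4 7-p->7
1. fire R0 via {0↦1, 1↦3, 2↦4, 3↦5}  →  V:6 E:3  edges: 0-r->2 2-p->1 7-p->7
2. fire R0 via {0↦1, 1↦6, 2↦7, 3↦8}  →  V:3 E:2  edges: 0-r->2 2-p->1
final graph: no rule applies after step 2
NF nodes: {0:A, 1:D, 2:A}

Answer: 3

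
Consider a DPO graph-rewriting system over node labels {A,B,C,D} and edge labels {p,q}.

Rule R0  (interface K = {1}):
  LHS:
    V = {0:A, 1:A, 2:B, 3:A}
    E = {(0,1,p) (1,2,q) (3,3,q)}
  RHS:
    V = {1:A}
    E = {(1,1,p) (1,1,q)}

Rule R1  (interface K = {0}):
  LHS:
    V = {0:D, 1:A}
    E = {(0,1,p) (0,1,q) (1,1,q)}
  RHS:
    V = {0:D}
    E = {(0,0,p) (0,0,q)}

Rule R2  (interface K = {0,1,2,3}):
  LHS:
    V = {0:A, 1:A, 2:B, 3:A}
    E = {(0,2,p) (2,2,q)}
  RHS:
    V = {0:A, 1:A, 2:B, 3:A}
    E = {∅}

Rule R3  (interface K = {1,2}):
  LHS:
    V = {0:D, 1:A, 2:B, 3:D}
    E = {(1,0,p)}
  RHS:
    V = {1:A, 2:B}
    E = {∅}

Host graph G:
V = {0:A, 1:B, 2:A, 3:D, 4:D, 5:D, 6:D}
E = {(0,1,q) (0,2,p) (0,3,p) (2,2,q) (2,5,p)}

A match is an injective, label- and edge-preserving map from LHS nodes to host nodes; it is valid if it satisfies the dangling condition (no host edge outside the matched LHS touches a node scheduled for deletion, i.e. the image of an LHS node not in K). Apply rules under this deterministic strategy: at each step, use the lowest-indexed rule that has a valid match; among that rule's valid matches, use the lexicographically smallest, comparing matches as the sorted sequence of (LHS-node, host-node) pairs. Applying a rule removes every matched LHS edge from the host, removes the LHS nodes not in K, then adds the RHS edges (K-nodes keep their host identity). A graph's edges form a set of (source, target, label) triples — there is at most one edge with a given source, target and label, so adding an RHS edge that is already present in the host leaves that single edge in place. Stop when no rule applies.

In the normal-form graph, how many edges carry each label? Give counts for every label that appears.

Answer: p:1 q:2

Derivation:
start.  V:7 E:5  edges: 0-q->1 0-p->2 0-p->3 2-q->2 2-p->5
1. fire R3 via {0↦3, 1↦0, 2↦1, 3↦4}  →  V:5 E:4  edges: 0-q->1 0-p->2 2-q->2 2-p->5
2. fire R3 via {0↦5, 1↦2, 2↦1, 3↦6}  →  V:3 E:3  edges: 0-q->1 0-p->2 2-q->2
halt: no rule applies after step 2
NF edges: [(0, 1, 'q'), (0, 2, 'p'), (2, 2, 'q')]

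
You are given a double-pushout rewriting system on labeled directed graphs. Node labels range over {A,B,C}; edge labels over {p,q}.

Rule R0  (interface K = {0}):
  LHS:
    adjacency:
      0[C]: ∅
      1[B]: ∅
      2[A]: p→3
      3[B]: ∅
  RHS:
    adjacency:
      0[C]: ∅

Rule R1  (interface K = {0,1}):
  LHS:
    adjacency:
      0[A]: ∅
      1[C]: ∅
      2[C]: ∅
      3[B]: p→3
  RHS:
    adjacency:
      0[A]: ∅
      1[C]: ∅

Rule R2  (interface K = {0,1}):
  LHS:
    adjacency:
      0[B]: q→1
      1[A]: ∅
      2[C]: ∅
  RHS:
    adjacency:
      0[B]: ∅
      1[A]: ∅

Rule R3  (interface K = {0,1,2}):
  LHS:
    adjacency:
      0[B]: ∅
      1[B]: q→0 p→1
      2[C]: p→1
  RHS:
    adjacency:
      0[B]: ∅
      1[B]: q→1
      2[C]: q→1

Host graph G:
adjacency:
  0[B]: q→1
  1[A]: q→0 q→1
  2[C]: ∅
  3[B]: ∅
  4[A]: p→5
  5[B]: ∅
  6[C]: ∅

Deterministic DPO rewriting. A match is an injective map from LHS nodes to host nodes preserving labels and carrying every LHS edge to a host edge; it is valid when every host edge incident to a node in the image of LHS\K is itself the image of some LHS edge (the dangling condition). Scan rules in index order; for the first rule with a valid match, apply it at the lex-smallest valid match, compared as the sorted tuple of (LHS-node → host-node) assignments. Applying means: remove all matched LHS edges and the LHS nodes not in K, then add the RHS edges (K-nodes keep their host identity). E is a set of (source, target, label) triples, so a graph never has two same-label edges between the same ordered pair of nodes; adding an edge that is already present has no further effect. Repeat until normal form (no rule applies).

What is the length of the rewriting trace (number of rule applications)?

[0] host  ⇒  7 nodes, 4 edges  {0-q->1 1-q->0 1-q->1 4-p->5}
[1] R0 @ {0↦2, 1↦3, 2↦4, 3↦5}  ⇒  4 nodes, 3 edges  {0-q->1 1-q->0 1-q->1}
[2] R2 @ {0↦0, 1↦1, 2↦2}  ⇒  3 nodes, 2 edges  {1-q->0 1-q->1}
normal form: no rule applies after step 2

Answer: 2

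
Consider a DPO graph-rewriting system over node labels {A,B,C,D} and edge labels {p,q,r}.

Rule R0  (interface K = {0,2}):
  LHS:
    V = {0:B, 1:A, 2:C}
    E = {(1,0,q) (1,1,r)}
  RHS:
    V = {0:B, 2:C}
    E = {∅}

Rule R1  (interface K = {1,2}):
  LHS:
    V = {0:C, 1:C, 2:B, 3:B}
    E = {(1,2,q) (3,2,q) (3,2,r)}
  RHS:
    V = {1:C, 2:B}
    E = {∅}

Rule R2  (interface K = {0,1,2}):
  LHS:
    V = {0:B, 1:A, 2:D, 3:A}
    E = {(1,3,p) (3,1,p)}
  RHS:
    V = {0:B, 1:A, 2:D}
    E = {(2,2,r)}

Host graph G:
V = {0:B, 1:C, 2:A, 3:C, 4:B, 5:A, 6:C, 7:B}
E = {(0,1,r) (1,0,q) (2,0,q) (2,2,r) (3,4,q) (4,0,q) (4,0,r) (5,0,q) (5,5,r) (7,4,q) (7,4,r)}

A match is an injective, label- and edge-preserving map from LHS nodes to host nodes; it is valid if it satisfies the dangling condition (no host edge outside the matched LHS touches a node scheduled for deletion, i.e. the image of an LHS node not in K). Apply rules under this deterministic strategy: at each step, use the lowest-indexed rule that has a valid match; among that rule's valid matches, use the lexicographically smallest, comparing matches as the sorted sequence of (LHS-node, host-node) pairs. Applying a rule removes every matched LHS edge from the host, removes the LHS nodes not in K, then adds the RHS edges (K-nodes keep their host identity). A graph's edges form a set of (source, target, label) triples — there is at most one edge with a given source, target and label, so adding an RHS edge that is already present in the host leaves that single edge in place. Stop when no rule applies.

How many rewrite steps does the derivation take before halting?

start.  V:8 E:11  edges: 0-r->1 1-q->0 2-q->0 2-r->2 3-q->4 4-q->0 4-r->0 5-q->0 5-r->5 7-q->4 7-r->4
1. fire R0 via {0↦0, 1↦2, 2↦1}  →  V:7 E:9  edges: 0-r->1 1-q->0 3-q->4 4-q->0 4-r->0 5-q->0 5-r->5 7-q->4 7-r->4
2. fire R0 via {0↦0, 1↦5, 2↦1}  →  V:6 E:7  edges: 0-r->1 1-q->0 3-q->4 4-q->0 4-r->0 7-q->4 7-r->4
3. fire R1 via {0↦6, 1↦3, 2↦4, 3↦7}  →  V:4 E:4  edges: 0-r->1 1-q->0 4-q->0 4-r->0
4. fire R1 via {0↦3, 1↦1, 2↦0, 3↦4}  →  V:2 E:1  edges: 0-r->1
halt: no rule applies after step 4

Answer: 4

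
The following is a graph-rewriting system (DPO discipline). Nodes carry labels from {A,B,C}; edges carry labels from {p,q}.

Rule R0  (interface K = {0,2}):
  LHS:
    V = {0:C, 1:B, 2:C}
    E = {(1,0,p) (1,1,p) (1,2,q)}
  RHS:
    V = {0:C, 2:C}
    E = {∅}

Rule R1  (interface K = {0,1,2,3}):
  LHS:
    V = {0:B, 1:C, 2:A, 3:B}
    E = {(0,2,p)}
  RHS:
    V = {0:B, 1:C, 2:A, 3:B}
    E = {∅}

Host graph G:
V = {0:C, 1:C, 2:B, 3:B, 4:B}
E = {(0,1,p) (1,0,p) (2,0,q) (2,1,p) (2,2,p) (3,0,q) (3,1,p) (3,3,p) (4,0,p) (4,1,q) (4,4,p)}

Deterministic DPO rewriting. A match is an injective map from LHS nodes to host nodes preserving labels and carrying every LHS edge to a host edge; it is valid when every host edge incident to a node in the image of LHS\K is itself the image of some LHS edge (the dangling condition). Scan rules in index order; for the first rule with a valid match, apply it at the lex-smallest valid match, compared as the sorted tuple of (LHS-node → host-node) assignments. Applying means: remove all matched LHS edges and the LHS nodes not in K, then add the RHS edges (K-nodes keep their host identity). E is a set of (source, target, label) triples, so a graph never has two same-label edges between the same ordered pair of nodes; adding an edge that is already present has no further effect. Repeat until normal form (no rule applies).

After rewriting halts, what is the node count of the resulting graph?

start.  V:5 E:11  edges: 0-p->1 1-p->0 2-q->0 2-p->1 2-p->2 3-q->0 3-p->1 3-p->3 4-p->0 4-q->1 4-p->4
1. fire R0 via {0↦0, 1↦4, 2↦1}  →  V:4 E:8  edges: 0-p->1 1-p->0 2-q->0 2-p->1 2-p->2 3-q->0 3-p->1 3-p->3
2. fire R0 via {0↦1, 1↦2, 2↦0}  →  V:3 E:5  edges: 0-p->1 1-p->0 3-q->0 3-p->1 3-p->3
3. fire R0 via {0↦1, 1↦3, 2↦0}  →  V:2 E:2  edges: 0-p->1 1-p->0
normal form: no rule applies after step 3
NF nodes: {0:C, 1:C}

Answer: 2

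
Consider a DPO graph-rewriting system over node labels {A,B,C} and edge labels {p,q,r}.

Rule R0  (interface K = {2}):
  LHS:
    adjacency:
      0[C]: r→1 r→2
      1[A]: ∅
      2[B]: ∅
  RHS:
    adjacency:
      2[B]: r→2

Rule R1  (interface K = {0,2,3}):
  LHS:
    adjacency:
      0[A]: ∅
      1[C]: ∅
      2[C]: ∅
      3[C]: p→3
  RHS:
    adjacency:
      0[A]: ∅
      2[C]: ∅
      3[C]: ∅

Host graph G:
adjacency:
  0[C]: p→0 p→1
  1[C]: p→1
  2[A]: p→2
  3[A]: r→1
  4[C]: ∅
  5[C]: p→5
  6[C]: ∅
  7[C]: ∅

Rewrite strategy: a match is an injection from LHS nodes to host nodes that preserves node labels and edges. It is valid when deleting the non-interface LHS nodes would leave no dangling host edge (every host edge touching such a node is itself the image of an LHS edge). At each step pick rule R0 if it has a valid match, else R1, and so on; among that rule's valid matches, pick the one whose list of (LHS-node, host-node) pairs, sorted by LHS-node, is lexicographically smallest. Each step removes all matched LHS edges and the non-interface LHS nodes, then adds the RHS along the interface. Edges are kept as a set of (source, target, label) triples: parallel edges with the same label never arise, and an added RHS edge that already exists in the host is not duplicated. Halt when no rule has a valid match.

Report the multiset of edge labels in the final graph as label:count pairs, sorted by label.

[0] host  ⇒  8 nodes, 6 edges  {0-p->0 0-p->1 1-p->1 2-p->2 3-r->1 5-p->5}
[1] R1 @ {0↦2, 1↦4, 2↦0, 3↦1}  ⇒  7 nodes, 5 edges  {0-p->0 0-p->1 2-p->2 3-r->1 5-p->5}
[2] R1 @ {0↦2, 1↦6, 2↦0, 3↦5}  ⇒  6 nodes, 4 edges  {0-p->0 0-p->1 2-p->2 3-r->1}
[3] R1 @ {0↦2, 1↦5, 2↦1, 3↦0}  ⇒  5 nodes, 3 edges  {0-p->1 2-p->2 3-r->1}
normal form: no rule applies after step 3
NF edges: [(0, 1, 'p'), (2, 2, 'p'), (3, 1, 'r')]

Answer: p:2 r:1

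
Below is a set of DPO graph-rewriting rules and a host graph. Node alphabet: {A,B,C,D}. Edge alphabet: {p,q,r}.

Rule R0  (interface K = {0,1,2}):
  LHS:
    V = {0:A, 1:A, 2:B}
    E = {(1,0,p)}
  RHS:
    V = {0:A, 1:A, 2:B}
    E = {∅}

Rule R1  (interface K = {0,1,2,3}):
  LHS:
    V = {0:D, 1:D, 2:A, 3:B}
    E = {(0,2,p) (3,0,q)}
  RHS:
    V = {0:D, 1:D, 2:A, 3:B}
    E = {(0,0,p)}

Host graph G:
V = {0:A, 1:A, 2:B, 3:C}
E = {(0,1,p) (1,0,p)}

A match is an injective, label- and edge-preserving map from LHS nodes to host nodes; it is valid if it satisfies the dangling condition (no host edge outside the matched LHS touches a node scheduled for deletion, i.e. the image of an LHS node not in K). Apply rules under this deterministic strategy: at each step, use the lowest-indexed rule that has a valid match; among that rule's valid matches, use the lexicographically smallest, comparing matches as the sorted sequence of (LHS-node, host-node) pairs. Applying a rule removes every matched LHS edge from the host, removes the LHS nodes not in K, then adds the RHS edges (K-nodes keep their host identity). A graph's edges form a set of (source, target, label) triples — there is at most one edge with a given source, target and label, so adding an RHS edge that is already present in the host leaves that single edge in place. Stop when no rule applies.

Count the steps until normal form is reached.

Answer: 2

Derivation:
start.  V:4 E:2  edges: 0-p->1 1-p->0
1. fire R0 via {0↦0, 1↦1, 2↦2}  →  V:4 E:1  edges: 0-p->1
2. fire R0 via {0↦1, 1↦0, 2↦2}  →  V:4 E:0  edges: ∅
halt: no rule applies after step 2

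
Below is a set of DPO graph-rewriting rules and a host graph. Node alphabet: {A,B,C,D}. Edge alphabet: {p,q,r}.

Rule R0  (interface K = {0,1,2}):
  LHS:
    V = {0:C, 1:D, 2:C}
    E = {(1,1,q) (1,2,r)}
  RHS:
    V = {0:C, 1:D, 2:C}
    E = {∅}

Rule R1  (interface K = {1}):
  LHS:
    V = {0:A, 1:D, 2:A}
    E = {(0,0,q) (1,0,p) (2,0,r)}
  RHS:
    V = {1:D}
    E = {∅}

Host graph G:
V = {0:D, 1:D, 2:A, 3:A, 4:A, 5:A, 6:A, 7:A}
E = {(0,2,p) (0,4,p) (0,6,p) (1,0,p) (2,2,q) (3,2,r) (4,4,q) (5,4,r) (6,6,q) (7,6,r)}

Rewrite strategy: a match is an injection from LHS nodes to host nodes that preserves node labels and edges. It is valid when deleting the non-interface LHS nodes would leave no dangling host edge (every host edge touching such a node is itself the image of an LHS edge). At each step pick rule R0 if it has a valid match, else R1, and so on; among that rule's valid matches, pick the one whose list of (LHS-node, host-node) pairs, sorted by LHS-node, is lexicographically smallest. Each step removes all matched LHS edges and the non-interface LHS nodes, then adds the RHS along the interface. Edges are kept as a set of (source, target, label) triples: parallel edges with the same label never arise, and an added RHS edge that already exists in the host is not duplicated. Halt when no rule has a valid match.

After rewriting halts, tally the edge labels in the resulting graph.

[0] host  ⇒  8 nodes, 10 edges  {0-p->2 0-p->4 0-p->6 1-p->0 2-q->2 3-r->2 4-q->4 5-r->4 6-q->6 7-r->6}
[1] R1 @ {0↦2, 1↦0, 2↦3}  ⇒  6 nodes, 7 edges  {0-p->4 0-p->6 1-p->0 4-q->4 5-r->4 6-q->6 7-r->6}
[2] R1 @ {0↦4, 1↦0, 2↦5}  ⇒  4 nodes, 4 edges  {0-p->6 1-p->0 6-q->6 7-r->6}
[3] R1 @ {0↦6, 1↦0, 2↦7}  ⇒  2 nodes, 1 edges  {1-p->0}
halt: no rule applies after step 3
NF edges: [(1, 0, 'p')]

Answer: p:1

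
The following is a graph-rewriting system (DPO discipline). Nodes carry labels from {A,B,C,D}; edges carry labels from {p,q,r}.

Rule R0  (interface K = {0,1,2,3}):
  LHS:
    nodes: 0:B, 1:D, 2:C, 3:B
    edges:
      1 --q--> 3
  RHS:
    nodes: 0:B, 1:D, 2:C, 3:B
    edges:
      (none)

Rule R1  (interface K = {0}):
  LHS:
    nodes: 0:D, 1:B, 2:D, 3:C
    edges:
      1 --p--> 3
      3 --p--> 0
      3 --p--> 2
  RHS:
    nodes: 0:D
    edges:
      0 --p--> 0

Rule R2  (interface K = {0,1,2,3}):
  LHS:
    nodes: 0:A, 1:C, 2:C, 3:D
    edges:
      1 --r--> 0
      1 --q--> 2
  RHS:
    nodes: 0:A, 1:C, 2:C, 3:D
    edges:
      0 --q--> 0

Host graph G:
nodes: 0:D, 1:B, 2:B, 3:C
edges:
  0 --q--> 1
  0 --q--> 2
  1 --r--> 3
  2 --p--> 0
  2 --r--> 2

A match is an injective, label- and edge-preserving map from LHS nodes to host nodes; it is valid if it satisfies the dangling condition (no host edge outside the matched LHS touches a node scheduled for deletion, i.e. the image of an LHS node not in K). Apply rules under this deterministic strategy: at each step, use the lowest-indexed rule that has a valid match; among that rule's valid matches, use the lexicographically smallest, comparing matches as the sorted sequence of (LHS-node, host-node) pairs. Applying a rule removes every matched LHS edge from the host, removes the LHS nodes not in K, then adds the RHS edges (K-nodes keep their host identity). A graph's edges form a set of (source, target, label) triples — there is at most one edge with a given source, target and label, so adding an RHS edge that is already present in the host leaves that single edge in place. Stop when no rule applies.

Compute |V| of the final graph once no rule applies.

Answer: 4

Steps:
[0] host  ⇒  4 nodes, 5 edges  {0-q->1 0-q->2 1-r->3 2-p->0 2-r->2}
[1] R0 @ {0↦1, 1↦0, 2↦3, 3↦2}  ⇒  4 nodes, 4 edges  {0-q->1 1-r->3 2-p->0 2-r->2}
[2] R0 @ {0↦2, 1↦0, 2↦3, 3↦1}  ⇒  4 nodes, 3 edges  {1-r->3 2-p->0 2-r->2}
normal form: no rule applies after step 2
NF nodes: {0:D, 1:B, 2:B, 3:C}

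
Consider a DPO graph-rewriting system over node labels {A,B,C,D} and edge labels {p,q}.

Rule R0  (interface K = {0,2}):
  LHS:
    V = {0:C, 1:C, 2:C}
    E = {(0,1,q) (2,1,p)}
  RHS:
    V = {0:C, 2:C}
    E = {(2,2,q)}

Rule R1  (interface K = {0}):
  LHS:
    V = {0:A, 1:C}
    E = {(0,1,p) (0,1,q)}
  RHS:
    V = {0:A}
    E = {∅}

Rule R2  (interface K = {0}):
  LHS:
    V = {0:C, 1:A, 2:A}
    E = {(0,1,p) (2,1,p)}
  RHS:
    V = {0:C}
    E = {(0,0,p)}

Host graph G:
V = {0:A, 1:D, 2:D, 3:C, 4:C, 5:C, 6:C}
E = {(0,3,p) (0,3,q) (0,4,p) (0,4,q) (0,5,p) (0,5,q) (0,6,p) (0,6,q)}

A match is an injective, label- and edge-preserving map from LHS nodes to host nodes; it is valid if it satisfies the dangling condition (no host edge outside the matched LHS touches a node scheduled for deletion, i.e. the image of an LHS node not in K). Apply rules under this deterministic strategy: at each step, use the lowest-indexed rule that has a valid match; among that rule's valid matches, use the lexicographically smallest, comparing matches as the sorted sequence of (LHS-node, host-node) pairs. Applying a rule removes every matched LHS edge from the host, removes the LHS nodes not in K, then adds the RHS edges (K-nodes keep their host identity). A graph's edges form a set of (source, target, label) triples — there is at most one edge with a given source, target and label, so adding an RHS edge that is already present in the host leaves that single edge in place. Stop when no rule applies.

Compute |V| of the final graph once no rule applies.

start.  V:7 E:8  edges: 0-p->3 0-q->3 0-p->4 0-q->4 0-p->5 0-q->5 0-p->6 0-q->6
1. fire R1 via {0↦0, 1↦3}  →  V:6 E:6  edges: 0-p->4 0-q->4 0-p->5 0-q->5 0-p->6 0-q->6
2. fire R1 via {0↦0, 1↦4}  →  V:5 E:4  edges: 0-p->5 0-q->5 0-p->6 0-q->6
3. fire R1 via {0↦0, 1↦5}  →  V:4 E:2  edges: 0-p->6 0-q->6
4. fire R1 via {0↦0, 1↦6}  →  V:3 E:0  edges: ∅
halt: no rule applies after step 4
NF nodes: {0:A, 1:D, 2:D}

Answer: 3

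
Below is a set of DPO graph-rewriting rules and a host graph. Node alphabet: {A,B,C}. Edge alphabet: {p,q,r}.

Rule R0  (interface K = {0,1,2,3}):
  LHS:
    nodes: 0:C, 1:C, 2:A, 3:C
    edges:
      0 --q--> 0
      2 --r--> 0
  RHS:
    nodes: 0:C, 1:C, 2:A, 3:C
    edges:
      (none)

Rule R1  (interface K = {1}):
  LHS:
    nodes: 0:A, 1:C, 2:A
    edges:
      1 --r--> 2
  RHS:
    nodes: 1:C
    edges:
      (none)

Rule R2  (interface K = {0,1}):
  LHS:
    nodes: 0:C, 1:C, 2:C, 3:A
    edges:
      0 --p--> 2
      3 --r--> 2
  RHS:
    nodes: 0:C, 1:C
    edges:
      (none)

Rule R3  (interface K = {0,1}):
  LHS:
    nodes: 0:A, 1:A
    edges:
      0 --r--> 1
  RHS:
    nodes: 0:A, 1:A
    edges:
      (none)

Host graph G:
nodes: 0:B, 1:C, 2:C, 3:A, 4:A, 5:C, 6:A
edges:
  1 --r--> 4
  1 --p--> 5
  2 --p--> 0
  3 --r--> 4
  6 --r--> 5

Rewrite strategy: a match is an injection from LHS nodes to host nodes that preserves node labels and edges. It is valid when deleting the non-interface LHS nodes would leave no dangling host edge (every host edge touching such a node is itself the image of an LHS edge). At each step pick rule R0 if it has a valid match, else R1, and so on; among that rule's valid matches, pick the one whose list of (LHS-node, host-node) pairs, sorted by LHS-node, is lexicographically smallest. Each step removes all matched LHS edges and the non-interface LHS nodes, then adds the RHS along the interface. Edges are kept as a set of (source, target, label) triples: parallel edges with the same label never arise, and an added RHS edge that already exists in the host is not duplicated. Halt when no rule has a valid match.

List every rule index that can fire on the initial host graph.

Answer: [R2,R3]

Derivation:
R0: no valid match — LHS pattern not found
R1: no valid match — 2 raw matches, all fail dangling condition
R2: 1 valid match — {0↦1, 1↦2, 2↦5, 3↦6}
R3: 1 valid match — {0↦3, 1↦4}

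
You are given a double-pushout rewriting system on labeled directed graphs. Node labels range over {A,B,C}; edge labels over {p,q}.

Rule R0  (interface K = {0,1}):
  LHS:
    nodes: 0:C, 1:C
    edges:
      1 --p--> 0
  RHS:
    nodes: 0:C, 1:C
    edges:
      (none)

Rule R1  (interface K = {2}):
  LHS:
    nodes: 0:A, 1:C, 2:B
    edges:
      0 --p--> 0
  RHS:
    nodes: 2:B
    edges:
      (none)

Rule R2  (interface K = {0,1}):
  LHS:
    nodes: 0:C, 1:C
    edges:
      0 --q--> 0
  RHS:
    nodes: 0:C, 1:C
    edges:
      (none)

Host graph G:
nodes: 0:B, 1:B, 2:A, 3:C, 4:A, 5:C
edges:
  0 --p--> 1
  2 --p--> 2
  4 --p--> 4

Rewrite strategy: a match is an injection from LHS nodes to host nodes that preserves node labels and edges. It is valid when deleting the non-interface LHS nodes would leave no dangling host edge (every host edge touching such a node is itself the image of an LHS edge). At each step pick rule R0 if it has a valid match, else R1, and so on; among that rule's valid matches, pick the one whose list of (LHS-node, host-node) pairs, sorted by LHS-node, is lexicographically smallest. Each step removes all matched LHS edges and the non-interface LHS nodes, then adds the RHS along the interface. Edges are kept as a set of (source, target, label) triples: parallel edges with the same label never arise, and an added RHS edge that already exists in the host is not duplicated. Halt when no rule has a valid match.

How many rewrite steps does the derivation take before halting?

Answer: 2

Rewrite trace:
start.  V:6 E:3  edges: 0-p->1 2-p->2 4-p->4
1. fire R1 via {0↦2, 1↦3, 2↦0}  →  V:4 E:2  edges: 0-p->1 4-p->4
2. fire R1 via {0↦4, 1↦5, 2↦0}  →  V:2 E:1  edges: 0-p->1
normal form: no rule applies after step 2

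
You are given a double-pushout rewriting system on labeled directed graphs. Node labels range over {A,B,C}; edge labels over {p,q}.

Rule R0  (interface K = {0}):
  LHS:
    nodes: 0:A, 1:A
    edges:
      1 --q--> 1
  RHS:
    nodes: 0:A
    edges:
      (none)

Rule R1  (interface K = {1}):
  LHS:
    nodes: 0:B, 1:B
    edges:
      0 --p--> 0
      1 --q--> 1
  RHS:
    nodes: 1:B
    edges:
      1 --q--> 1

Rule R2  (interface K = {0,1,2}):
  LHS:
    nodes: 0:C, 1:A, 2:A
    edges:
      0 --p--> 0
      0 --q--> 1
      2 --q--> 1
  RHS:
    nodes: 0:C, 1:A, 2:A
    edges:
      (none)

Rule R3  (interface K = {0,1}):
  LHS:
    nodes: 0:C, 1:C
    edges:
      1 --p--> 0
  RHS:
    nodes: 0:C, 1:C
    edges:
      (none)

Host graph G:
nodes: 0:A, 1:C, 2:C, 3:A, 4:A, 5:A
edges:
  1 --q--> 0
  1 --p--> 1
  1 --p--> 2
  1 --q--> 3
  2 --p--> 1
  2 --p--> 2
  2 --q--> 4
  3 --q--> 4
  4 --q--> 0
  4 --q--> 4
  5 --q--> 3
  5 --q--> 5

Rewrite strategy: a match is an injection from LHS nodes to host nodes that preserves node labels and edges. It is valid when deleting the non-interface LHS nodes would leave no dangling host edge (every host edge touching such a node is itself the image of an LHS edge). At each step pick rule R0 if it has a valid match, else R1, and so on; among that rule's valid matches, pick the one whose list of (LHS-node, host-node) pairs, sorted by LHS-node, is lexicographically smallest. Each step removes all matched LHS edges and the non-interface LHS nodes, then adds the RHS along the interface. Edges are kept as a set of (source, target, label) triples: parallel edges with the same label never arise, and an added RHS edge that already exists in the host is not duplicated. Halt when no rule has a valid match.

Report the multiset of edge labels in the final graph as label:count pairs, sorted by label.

Answer: q:3

Steps:
initial: |V|=6 |E|=12  E = 1-q->0 1-p->1 1-p->2 1-q->3 2-p->1 2-p->2 2-q->4 3-q->4 4-q->0 4-q->4 5-q->3 5-q->5
step 1: apply R2 at {0↦1, 1↦0, 2↦4}  → |V|=6 |E|=9  E = 1-p->2 1-q->3 2-p->1 2-p->2 2-q->4 3-q->4 4-q->4 5-q->3 5-q->5
step 2: apply R2 at {0↦2, 1↦4, 2↦3}  → |V|=6 |E|=6  E = 1-p->2 1-q->3 2-p->1 4-q->4 5-q->3 5-q->5
step 3: apply R0 at {0↦0, 1↦4}  → |V|=5 |E|=5  E = 1-p->2 1-q->3 2-p->1 5-q->3 5-q->5
step 4: apply R3 at {0↦1, 1↦2}  → |V|=5 |E|=4  E = 1-p->2 1-q->3 5-q->3 5-q->5
step 5: apply R3 at {0↦2, 1↦1}  → |V|=5 |E|=3  E = 1-q->3 5-q->3 5-q->5
normal form: no rule applies after step 5
NF edges: [(1, 3, 'q'), (5, 3, 'q'), (5, 5, 'q')]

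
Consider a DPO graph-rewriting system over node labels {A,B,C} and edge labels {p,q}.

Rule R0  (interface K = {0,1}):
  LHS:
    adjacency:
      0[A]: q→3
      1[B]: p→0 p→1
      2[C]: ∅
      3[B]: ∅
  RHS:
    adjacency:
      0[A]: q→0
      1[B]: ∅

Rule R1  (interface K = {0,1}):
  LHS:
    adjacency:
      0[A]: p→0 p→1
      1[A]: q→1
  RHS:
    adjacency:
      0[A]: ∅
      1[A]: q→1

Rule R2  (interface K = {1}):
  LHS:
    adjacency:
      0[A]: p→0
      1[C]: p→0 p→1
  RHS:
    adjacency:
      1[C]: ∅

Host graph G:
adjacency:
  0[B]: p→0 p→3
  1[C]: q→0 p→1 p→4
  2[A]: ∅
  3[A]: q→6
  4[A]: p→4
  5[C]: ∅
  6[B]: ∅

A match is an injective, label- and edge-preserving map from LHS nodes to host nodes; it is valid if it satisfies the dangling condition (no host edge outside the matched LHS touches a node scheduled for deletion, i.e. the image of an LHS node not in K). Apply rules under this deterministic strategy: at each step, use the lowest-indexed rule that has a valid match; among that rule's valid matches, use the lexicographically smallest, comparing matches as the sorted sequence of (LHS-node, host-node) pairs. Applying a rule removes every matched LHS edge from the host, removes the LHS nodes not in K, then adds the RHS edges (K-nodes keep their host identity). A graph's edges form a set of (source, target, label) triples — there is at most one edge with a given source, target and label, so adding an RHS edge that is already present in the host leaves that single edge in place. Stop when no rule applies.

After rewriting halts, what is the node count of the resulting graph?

[0] host  ⇒  7 nodes, 7 edges  {0-p->0 0-p->3 1-q->0 1-p->1 1-p->4 3-q->6 4-p->4}
[1] R0 @ {0↦3, 1↦0, 2↦5, 3↦6}  ⇒  5 nodes, 5 edges  {1-q->0 1-p->1 1-p->4 3-q->3 4-p->4}
[2] R2 @ {0↦4, 1↦1}  ⇒  4 nodes, 2 edges  {1-q->0 3-q->3}
final graph: no rule applies after step 2
NF nodes: {0:B, 1:C, 2:A, 3:A}

Answer: 4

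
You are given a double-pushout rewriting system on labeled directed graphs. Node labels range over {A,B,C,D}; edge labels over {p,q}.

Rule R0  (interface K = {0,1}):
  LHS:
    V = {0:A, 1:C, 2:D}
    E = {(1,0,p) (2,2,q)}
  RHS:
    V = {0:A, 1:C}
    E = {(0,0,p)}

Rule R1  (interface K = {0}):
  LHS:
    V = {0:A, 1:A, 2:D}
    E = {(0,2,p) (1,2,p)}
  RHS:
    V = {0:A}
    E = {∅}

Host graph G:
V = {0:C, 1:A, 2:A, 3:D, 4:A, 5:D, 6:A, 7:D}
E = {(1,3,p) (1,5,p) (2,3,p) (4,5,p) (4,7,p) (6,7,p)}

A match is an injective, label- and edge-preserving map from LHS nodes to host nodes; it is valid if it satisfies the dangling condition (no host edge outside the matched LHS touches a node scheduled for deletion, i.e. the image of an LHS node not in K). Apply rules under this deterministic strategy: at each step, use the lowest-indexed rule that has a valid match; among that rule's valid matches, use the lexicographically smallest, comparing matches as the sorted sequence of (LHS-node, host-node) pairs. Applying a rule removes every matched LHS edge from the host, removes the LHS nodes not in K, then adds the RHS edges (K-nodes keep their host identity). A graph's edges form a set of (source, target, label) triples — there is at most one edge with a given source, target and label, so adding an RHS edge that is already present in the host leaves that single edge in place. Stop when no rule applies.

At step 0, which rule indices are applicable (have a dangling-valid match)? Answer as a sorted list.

R0: no valid match — LHS pattern not found
R1: 2 valid matches — {0↦1, 1↦2, 2↦3}, {0↦4, 1↦6, 2↦7}

Answer: [R1]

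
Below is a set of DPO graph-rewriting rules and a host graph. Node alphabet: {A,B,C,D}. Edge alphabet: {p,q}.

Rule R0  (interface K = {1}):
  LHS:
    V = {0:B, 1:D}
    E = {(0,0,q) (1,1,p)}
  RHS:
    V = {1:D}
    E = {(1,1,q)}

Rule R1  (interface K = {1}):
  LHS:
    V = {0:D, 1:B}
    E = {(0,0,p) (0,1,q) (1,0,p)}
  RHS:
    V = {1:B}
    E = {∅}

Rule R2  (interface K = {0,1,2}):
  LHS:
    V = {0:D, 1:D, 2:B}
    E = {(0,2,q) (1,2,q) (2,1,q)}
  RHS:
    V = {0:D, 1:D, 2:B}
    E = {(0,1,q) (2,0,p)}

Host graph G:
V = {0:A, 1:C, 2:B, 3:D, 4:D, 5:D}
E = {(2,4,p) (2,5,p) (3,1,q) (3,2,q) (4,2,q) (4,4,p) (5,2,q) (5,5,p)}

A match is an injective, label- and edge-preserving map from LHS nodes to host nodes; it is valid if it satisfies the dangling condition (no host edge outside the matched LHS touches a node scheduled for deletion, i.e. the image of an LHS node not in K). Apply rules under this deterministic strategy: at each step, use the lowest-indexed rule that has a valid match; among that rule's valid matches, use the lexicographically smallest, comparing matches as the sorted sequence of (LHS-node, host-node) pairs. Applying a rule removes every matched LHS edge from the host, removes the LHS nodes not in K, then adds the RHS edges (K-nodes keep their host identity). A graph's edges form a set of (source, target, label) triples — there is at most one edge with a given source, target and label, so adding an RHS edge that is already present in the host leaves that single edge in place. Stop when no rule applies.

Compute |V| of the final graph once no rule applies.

initial: |V|=6 |E|=8  E = 2-p->4 2-p->5 3-q->1 3-q->2 4-q->2 4-p->4 5-q->2 5-p->5
step 1: apply R1 at {0↦4, 1↦2}  → |V|=5 |E|=5  E = 2-p->5 3-q->1 3-q->2 5-q->2 5-p->5
step 2: apply R1 at {0↦5, 1↦2}  → |V|=4 |E|=2  E = 3-q->1 3-q->2
halt: no rule applies after step 2
NF nodes: {0:A, 1:C, 2:B, 3:D}

Answer: 4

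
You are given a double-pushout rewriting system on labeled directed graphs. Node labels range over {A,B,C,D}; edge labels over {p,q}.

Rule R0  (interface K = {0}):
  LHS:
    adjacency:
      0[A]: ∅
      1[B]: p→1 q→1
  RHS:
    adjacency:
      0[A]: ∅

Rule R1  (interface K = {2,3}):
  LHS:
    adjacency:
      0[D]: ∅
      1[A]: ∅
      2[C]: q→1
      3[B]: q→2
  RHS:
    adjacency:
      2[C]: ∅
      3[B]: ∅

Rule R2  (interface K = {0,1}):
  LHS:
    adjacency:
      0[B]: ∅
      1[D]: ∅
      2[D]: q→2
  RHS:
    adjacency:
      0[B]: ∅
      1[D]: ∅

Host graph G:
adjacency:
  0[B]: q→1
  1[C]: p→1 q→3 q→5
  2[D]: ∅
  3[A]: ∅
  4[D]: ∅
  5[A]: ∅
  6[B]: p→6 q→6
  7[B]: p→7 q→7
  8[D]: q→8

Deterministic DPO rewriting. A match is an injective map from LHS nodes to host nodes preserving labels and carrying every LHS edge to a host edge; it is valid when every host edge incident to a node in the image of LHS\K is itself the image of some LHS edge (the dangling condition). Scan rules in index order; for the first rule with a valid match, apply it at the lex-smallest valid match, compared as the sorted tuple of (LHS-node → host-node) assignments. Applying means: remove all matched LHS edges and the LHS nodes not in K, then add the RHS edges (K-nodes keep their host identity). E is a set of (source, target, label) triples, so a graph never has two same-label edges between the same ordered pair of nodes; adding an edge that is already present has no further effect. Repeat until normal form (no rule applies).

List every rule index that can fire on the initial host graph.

R0: 4 valid matches — {0↦3, 1↦6}, {0↦3, 1↦7}, {0↦5, 1↦6} (+1 more)
R1: 4 valid matches — {0↦2, 1↦3, 2↦1, 3↦0}, {0↦2, 1↦5, 2↦1, 3↦0}, {0↦4, 1↦3, 2↦1, 3↦0} (+1 more)
R2: 6 valid matches — {0↦0, 1↦2, 2↦8}, {0↦0, 1↦4, 2↦8}, {0↦6, 1↦2, 2↦8} (+3 more)

Answer: [R0,R1,R2]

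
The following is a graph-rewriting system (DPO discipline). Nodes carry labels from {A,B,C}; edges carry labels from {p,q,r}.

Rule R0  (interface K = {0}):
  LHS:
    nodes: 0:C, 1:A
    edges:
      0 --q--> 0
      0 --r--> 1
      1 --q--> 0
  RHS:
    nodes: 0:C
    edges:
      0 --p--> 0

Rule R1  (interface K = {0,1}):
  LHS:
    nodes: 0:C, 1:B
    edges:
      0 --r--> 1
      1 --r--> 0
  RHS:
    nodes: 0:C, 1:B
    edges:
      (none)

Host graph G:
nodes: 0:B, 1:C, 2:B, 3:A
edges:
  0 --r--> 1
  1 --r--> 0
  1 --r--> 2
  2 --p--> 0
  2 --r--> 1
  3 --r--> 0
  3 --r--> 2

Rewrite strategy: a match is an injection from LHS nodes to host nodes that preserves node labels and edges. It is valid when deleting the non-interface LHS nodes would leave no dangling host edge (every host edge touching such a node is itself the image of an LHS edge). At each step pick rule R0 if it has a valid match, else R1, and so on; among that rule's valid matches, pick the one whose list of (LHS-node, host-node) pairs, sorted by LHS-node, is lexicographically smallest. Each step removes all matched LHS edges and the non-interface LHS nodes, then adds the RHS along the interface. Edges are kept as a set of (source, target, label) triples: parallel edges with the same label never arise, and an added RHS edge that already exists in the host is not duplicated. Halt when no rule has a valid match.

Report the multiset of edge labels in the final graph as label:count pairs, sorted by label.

[0] host  ⇒  4 nodes, 7 edges  {0-r->1 1-r->0 1-r->2 2-p->0 2-r->1 3-r->0 3-r->2}
[1] R1 @ {0↦1, 1↦0}  ⇒  4 nodes, 5 edges  {1-r->2 2-p->0 2-r->1 3-r->0 3-r->2}
[2] R1 @ {0↦1, 1↦2}  ⇒  4 nodes, 3 edges  {2-p->0 3-r->0 3-r->2}
final graph: no rule applies after step 2
NF edges: [(2, 0, 'p'), (3, 0, 'r'), (3, 2, 'r')]

Answer: p:1 r:2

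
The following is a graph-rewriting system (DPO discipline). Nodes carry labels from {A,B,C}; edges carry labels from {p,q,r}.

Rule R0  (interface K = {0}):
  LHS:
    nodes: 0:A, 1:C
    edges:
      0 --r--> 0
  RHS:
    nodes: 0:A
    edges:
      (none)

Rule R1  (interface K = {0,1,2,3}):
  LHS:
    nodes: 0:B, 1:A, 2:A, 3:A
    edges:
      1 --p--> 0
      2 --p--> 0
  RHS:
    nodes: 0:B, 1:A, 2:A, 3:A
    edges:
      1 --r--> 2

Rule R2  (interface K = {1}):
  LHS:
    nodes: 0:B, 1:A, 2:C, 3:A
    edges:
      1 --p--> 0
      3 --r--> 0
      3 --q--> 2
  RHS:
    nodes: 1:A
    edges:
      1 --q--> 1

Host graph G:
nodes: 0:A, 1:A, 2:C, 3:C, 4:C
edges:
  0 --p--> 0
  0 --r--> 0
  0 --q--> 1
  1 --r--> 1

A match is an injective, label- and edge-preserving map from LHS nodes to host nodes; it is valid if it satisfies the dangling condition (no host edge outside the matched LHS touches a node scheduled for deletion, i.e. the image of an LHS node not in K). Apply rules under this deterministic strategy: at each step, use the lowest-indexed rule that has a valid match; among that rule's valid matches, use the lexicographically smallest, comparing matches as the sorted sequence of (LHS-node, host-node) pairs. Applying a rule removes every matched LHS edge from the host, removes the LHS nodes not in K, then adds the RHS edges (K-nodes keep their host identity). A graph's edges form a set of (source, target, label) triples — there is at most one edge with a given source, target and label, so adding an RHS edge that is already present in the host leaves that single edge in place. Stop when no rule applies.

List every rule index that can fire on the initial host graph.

Answer: [R0]

Rewrite trace:
R0: 6 valid matches — {0↦0, 1↦2}, {0↦0, 1↦3}, {0↦0, 1↦4} (+3 more)
R1: no valid match — LHS pattern not found
R2: no valid match — LHS pattern not found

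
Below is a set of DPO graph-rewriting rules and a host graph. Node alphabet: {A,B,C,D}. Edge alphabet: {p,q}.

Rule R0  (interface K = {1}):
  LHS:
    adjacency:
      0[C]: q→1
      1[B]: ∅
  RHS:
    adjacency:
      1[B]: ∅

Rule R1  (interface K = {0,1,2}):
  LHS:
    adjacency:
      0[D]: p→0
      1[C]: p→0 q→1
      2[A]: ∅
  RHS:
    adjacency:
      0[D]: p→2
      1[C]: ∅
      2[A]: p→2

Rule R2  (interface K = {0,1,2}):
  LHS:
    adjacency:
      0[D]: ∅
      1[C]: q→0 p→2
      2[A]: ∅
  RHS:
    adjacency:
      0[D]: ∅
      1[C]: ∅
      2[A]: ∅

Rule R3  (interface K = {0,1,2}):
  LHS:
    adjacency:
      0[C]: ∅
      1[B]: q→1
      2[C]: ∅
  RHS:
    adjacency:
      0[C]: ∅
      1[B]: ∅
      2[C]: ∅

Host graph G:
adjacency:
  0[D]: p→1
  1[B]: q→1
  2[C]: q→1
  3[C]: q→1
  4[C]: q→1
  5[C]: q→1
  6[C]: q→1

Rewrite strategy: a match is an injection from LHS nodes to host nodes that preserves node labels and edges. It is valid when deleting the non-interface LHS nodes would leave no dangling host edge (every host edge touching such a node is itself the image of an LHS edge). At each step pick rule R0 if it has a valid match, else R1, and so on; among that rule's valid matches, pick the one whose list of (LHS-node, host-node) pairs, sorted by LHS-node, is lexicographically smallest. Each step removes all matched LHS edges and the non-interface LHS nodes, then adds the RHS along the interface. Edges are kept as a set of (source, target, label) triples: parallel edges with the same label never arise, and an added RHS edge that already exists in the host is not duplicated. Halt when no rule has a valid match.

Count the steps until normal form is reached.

Answer: 5

Derivation:
initial: |V|=7 |E|=7  E = 0-p->1 1-q->1 2-q->1 3-q->1 4-q->1 5-q->1 6-q->1
step 1: apply R0 at {0↦2, 1↦1}  → |V|=6 |E|=6  E = 0-p->1 1-q->1 3-q->1 4-q->1 5-q->1 6-q->1
step 2: apply R0 at {0↦3, 1↦1}  → |V|=5 |E|=5  E = 0-p->1 1-q->1 4-q->1 5-q->1 6-q->1
step 3: apply R0 at {0↦4, 1↦1}  → |V|=4 |E|=4  E = 0-p->1 1-q->1 5-q->1 6-q->1
step 4: apply R0 at {0↦5, 1↦1}  → |V|=3 |E|=3  E = 0-p->1 1-q->1 6-q->1
step 5: apply R0 at {0↦6, 1↦1}  → |V|=2 |E|=2  E = 0-p->1 1-q->1
normal form: no rule applies after step 5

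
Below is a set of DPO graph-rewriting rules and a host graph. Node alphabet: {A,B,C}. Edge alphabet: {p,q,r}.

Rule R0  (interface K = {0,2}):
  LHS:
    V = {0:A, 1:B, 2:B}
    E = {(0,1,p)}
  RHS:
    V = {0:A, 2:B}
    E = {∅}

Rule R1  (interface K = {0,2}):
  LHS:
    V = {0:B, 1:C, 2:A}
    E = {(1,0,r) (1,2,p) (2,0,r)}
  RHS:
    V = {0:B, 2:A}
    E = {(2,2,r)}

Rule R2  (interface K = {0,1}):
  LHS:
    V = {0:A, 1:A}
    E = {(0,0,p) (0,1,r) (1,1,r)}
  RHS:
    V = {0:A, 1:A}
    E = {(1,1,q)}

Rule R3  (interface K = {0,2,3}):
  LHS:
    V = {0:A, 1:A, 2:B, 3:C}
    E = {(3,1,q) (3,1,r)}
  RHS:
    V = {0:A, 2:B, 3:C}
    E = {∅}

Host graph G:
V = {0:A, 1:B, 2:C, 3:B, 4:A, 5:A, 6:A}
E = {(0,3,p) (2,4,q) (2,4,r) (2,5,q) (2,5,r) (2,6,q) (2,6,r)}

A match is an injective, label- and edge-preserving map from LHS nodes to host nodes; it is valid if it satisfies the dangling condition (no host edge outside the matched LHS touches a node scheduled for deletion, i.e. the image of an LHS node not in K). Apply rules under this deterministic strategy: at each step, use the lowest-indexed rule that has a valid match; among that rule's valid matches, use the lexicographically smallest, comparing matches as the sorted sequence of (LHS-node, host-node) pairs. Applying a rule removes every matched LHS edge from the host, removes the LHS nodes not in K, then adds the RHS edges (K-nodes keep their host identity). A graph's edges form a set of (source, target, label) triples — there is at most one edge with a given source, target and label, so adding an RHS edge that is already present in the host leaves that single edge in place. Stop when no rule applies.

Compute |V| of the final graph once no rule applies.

Answer: 3

Rewrite trace:
[0] host  ⇒  7 nodes, 7 edges  {0-p->3 2-q->4 2-r->4 2-q->5 2-r->5 2-q->6 2-r->6}
[1] R0 @ {0↦0, 1↦3, 2↦1}  ⇒  6 nodes, 6 edges  {2-q->4 2-r->4 2-q->5 2-r->5 2-q->6 2-r->6}
[2] R3 @ {0↦0, 1↦4, 2↦1, 3↦2}  ⇒  5 nodes, 4 edges  {2-q->5 2-r->5 2-q->6 2-r->6}
[3] R3 @ {0↦0, 1↦5, 2↦1, 3↦2}  ⇒  4 nodes, 2 edges  {2-q->6 2-r->6}
[4] R3 @ {0↦0, 1↦6, 2↦1, 3↦2}  ⇒  3 nodes, 0 edges  {∅}
normal form: no rule applies after step 4
NF nodes: {0:A, 1:B, 2:C}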